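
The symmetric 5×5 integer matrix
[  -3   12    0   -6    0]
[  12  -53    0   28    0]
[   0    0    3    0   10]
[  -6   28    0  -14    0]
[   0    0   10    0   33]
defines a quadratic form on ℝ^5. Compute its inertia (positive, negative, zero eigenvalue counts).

step 0: pivot -3 → sign −
step 1: pivot -5 → sign −
step 2: pivot 3 → sign +
step 3: pivot 6/5 → sign +
step 4: pivot -1/3 → sign −
signature = (2, 3, 0)

Answer: (2, 3, 0)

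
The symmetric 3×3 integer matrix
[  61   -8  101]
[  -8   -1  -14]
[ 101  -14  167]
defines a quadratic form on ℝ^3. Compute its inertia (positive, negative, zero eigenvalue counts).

step 0: pivot 61 → sign +
step 1: pivot -125/61 → sign −
step 2: pivot 6/125 → sign +
signature = (2, 1, 0)

Answer: (2, 1, 0)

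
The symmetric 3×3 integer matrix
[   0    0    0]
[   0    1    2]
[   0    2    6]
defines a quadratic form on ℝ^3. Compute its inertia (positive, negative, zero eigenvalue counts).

Answer: (2, 0, 1)

Derivation:
step 0: pivot 1 → sign +
step 1: pivot 2 → sign +
step 2: row/col 2 already zero → sign 0
signature = (2, 0, 1)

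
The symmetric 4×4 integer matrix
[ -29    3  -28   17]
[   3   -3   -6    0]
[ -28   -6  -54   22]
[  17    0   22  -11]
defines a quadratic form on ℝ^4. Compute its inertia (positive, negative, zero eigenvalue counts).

Answer: (2, 2, 0)

Derivation:
step 0: pivot -29 → sign −
step 1: pivot -78/29 → sign −
step 2: pivot 32/13 → sign +
step 3: pivot 3/32 → sign +
signature = (2, 2, 0)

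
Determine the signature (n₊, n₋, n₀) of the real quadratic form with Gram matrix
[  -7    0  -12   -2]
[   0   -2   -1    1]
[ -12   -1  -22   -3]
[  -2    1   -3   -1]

Answer: (1, 3, 0)

Derivation:
step 0: pivot -7 → sign −
step 1: pivot -2 → sign −
step 2: pivot -13/14 → sign −
step 3: pivot 1/13 → sign +
signature = (1, 3, 0)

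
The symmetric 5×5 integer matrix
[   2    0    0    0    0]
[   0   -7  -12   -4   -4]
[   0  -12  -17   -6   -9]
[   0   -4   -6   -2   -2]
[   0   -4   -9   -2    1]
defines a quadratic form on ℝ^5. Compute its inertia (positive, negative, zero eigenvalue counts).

step 0: pivot 2 → sign +
step 1: pivot -7 → sign −
step 2: pivot 25/7 → sign +
step 3: pivot 2/25 → sign +
step 4: pivot -6 → sign −
signature = (3, 2, 0)

Answer: (3, 2, 0)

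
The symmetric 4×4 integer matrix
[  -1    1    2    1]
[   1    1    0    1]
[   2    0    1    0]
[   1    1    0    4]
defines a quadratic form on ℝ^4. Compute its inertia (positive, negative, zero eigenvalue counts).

step 0: pivot -1 → sign −
step 1: pivot 2 → sign +
step 2: pivot 3 → sign +
step 3: pivot 3 → sign +
signature = (3, 1, 0)

Answer: (3, 1, 0)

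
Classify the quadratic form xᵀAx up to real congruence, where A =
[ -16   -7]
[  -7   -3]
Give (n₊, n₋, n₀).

step 0: pivot -16 → sign −
step 1: pivot 1/16 → sign +
signature = (1, 1, 0)

Answer: (1, 1, 0)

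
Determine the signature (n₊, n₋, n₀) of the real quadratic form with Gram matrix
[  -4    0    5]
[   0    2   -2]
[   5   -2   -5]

step 0: pivot -4 → sign −
step 1: pivot 2 → sign +
step 2: pivot -3/4 → sign −
signature = (1, 2, 0)

Answer: (1, 2, 0)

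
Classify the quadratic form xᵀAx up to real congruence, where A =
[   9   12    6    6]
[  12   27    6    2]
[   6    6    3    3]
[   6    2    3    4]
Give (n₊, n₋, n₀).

step 0: pivot 9 → sign +
step 1: pivot 11 → sign +
step 2: pivot -15/11 → sign −
step 3: pivot -1/15 → sign −
signature = (2, 2, 0)

Answer: (2, 2, 0)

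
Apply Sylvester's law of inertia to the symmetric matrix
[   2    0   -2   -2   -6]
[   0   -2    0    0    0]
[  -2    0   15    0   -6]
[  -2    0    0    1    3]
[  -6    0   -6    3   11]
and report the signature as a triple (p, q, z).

step 0: pivot 2 → sign +
step 1: pivot -2 → sign −
step 2: pivot 13 → sign +
step 3: pivot -17/13 → sign −
step 4: pivot -2/17 → sign −
signature = (2, 3, 0)

Answer: (2, 3, 0)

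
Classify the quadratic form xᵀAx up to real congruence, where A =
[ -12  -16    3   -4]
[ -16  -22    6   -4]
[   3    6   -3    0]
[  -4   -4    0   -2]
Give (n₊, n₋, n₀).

Answer: (1, 3, 0)

Derivation:
step 0: pivot -12 → sign −
step 1: pivot -2/3 → sign −
step 2: pivot 15/4 → sign +
step 3: pivot -2/5 → sign −
signature = (1, 3, 0)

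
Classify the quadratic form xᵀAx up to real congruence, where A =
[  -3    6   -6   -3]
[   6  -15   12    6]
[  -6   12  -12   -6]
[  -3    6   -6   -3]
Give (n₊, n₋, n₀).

Answer: (0, 2, 2)

Derivation:
step 0: pivot -3 → sign −
step 1: pivot -3 → sign −
step 2: row/col 2 already zero → sign 0
step 3: row/col 3 already zero → sign 0
signature = (0, 2, 2)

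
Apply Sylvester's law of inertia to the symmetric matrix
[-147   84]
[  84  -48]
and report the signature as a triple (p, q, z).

step 0: pivot -147 → sign −
step 1: row/col 1 already zero → sign 0
signature = (0, 1, 1)

Answer: (0, 1, 1)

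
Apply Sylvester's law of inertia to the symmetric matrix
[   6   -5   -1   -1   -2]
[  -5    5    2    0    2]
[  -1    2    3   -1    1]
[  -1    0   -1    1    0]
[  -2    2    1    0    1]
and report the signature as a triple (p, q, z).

step 0: pivot 6 → sign +
step 1: pivot 5/6 → sign +
step 2: pivot 6/5 → sign +
step 3: pivot 1/6 → sign +
step 4: row/col 4 already zero → sign 0
signature = (4, 0, 1)

Answer: (4, 0, 1)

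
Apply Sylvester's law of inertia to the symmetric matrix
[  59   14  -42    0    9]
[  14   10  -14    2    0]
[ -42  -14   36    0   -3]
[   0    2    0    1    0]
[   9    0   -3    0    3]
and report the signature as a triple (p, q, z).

Answer: (4, 1, 0)

Derivation:
step 0: pivot 59 → sign +
step 1: pivot 394/59 → sign +
step 2: pivot 722/197 → sign +
step 3: pivot 1/361 → sign +
step 4: pivot -3/2 → sign −
signature = (4, 1, 0)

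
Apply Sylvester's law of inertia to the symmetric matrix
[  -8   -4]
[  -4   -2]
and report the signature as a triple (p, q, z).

step 0: pivot -8 → sign −
step 1: row/col 1 already zero → sign 0
signature = (0, 1, 1)

Answer: (0, 1, 1)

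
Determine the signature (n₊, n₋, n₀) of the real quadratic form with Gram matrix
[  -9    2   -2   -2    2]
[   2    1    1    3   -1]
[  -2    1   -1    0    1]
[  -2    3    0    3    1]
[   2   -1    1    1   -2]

step 0: pivot -9 → sign −
step 1: pivot 13/9 → sign +
step 2: pivot -10/13 → sign −
step 3: pivot -7/10 → sign −
step 4: pivot 3/7 → sign +
signature = (2, 3, 0)

Answer: (2, 3, 0)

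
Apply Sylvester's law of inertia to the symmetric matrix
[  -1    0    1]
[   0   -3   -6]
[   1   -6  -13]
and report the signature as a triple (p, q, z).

Answer: (0, 2, 1)

Derivation:
step 0: pivot -1 → sign −
step 1: pivot -3 → sign −
step 2: row/col 2 already zero → sign 0
signature = (0, 2, 1)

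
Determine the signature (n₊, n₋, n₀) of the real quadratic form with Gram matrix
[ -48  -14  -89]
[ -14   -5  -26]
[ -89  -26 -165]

Answer: (1, 2, 0)

Derivation:
step 0: pivot -48 → sign −
step 1: pivot -11/12 → sign −
step 2: pivot 1/44 → sign +
signature = (1, 2, 0)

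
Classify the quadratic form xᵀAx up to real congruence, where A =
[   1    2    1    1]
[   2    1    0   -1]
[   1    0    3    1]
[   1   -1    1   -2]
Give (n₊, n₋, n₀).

Answer: (2, 2, 0)

Derivation:
step 0: pivot 1 → sign +
step 1: pivot -3 → sign −
step 2: pivot 10/3 → sign +
step 3: pivot -6/5 → sign −
signature = (2, 2, 0)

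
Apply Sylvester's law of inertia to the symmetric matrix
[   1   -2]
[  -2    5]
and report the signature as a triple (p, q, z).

step 0: pivot 1 → sign +
step 1: pivot 1 → sign +
signature = (2, 0, 0)

Answer: (2, 0, 0)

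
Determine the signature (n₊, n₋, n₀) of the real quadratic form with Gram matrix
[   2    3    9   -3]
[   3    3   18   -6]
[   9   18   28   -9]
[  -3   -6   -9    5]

step 0: pivot 2 → sign +
step 1: pivot -3/2 → sign −
step 2: pivot 1 → sign +
step 3: pivot 2 → sign +
signature = (3, 1, 0)

Answer: (3, 1, 0)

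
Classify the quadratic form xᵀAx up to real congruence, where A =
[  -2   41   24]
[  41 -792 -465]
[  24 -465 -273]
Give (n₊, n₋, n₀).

Answer: (1, 2, 0)

Derivation:
step 0: pivot -2 → sign −
step 1: pivot 97/2 → sign +
step 2: pivot -3/97 → sign −
signature = (1, 2, 0)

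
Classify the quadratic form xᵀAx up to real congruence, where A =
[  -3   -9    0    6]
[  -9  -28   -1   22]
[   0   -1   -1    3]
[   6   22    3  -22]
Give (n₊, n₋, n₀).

Answer: (1, 3, 0)

Derivation:
step 0: pivot -3 → sign −
step 1: pivot -1 → sign −
step 2: pivot 6 → sign +
step 3: pivot -1/6 → sign −
signature = (1, 3, 0)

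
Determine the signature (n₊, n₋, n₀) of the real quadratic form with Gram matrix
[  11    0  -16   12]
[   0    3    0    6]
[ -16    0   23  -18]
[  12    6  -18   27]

Answer: (3, 1, 0)

Derivation:
step 0: pivot 11 → sign +
step 1: pivot 3 → sign +
step 2: pivot -3/11 → sign −
step 3: pivot 3 → sign +
signature = (3, 1, 0)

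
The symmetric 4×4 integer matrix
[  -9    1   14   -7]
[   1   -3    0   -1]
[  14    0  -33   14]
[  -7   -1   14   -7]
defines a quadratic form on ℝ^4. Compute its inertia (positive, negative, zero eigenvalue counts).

Answer: (0, 4, 0)

Derivation:
step 0: pivot -9 → sign −
step 1: pivot -26/9 → sign −
step 2: pivot -135/13 → sign −
step 3: pivot -2/135 → sign −
signature = (0, 4, 0)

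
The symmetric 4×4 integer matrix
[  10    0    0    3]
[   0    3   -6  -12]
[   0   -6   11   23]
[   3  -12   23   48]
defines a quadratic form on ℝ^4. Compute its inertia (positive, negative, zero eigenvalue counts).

Answer: (3, 1, 0)

Derivation:
step 0: pivot 10 → sign +
step 1: pivot 3 → sign +
step 2: pivot -1 → sign −
step 3: pivot 1/10 → sign +
signature = (3, 1, 0)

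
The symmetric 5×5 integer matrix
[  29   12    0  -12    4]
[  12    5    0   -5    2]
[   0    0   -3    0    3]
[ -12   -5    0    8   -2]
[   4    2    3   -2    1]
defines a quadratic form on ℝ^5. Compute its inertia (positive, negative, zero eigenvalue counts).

Answer: (3, 1, 1)

Derivation:
step 0: pivot 29 → sign +
step 1: pivot 1/29 → sign +
step 2: pivot -3 → sign −
step 3: pivot 3 → sign +
step 4: row/col 4 already zero → sign 0
signature = (3, 1, 1)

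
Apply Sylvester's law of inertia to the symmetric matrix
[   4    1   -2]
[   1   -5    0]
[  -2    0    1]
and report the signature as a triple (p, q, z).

step 0: pivot 4 → sign +
step 1: pivot -21/4 → sign −
step 2: pivot 1/21 → sign +
signature = (2, 1, 0)

Answer: (2, 1, 0)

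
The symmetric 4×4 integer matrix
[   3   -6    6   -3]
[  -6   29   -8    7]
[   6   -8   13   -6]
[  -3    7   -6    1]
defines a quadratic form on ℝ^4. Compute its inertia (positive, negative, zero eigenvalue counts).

Answer: (3, 1, 0)

Derivation:
step 0: pivot 3 → sign +
step 1: pivot 17 → sign +
step 2: pivot 1/17 → sign +
step 3: pivot -3 → sign −
signature = (3, 1, 0)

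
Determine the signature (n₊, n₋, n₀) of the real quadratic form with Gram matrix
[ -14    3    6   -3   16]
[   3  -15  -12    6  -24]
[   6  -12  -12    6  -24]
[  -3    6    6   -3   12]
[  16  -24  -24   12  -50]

Answer: (0, 3, 2)

Derivation:
step 0: pivot -14 → sign −
step 1: pivot -201/14 → sign −
step 2: pivot -96/67 → sign −
step 3: row/col 3 already zero → sign 0
step 4: row/col 4 already zero → sign 0
signature = (0, 3, 2)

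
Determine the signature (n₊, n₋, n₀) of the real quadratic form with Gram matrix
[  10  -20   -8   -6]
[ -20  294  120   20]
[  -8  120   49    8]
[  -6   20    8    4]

Answer: (3, 1, 0)

Derivation:
step 0: pivot 10 → sign +
step 1: pivot 254 → sign +
step 2: pivot 11/635 → sign +
step 3: pivot -2/11 → sign −
signature = (3, 1, 0)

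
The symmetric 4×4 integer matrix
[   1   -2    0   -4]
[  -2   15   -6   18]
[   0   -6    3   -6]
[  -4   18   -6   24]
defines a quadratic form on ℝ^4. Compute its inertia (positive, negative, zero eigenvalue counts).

Answer: (2, 1, 1)

Derivation:
step 0: pivot 1 → sign +
step 1: pivot 11 → sign +
step 2: pivot -3/11 → sign −
step 3: row/col 3 already zero → sign 0
signature = (2, 1, 1)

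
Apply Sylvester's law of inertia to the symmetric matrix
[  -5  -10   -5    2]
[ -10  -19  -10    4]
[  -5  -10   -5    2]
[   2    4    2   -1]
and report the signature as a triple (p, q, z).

Answer: (1, 2, 1)

Derivation:
step 0: pivot -5 → sign −
step 1: pivot 1 → sign +
step 2: pivot -1/5 → sign −
step 3: row/col 3 already zero → sign 0
signature = (1, 2, 1)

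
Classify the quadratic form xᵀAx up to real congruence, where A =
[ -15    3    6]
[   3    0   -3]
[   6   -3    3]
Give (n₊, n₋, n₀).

step 0: pivot -15 → sign −
step 1: pivot 3/5 → sign +
step 2: row/col 2 already zero → sign 0
signature = (1, 1, 1)

Answer: (1, 1, 1)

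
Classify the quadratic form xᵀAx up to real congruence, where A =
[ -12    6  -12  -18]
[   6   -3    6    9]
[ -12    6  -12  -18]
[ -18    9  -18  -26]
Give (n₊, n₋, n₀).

Answer: (1, 1, 2)

Derivation:
step 0: pivot -12 → sign −
step 1: pivot 1 → sign +
step 2: row/col 2 already zero → sign 0
step 3: row/col 3 already zero → sign 0
signature = (1, 1, 2)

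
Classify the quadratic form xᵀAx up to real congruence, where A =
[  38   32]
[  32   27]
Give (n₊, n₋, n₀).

step 0: pivot 38 → sign +
step 1: pivot 1/19 → sign +
signature = (2, 0, 0)

Answer: (2, 0, 0)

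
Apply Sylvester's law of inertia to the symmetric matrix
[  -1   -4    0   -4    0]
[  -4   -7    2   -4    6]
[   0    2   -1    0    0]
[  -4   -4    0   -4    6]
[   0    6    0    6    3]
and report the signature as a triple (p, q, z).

Answer: (2, 2, 1)

Derivation:
step 0: pivot -1 → sign −
step 1: pivot 9 → sign +
step 2: pivot -13/9 → sign −
step 3: pivot 12/13 → sign +
step 4: row/col 4 already zero → sign 0
signature = (2, 2, 1)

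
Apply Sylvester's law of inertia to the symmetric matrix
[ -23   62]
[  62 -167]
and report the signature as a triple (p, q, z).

Answer: (1, 1, 0)

Derivation:
step 0: pivot -23 → sign −
step 1: pivot 3/23 → sign +
signature = (1, 1, 0)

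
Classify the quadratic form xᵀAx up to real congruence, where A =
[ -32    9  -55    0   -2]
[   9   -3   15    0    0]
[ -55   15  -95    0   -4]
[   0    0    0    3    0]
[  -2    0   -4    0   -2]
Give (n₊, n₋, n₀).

step 0: pivot -32 → sign −
step 1: pivot -15/32 → sign −
step 2: pivot 3 → sign +
step 3: pivot -6/5 → sign −
step 4: row/col 4 already zero → sign 0
signature = (1, 3, 1)

Answer: (1, 3, 1)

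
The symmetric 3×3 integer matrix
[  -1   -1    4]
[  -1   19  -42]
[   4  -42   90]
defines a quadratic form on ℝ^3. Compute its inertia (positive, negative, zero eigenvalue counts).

step 0: pivot -1 → sign −
step 1: pivot 20 → sign +
step 2: pivot 1/5 → sign +
signature = (2, 1, 0)

Answer: (2, 1, 0)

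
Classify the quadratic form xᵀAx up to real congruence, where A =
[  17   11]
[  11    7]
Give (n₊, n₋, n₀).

Answer: (1, 1, 0)

Derivation:
step 0: pivot 17 → sign +
step 1: pivot -2/17 → sign −
signature = (1, 1, 0)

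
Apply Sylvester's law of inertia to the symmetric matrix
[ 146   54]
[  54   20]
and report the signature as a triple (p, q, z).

step 0: pivot 146 → sign +
step 1: pivot 2/73 → sign +
signature = (2, 0, 0)

Answer: (2, 0, 0)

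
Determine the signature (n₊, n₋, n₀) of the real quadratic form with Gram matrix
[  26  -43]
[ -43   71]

step 0: pivot 26 → sign +
step 1: pivot -3/26 → sign −
signature = (1, 1, 0)

Answer: (1, 1, 0)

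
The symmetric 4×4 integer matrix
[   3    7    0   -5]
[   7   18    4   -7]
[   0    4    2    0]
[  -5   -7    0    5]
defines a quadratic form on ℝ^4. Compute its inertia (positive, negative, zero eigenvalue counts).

Answer: (3, 1, 0)

Derivation:
step 0: pivot 3 → sign +
step 1: pivot 5/3 → sign +
step 2: pivot -38/5 → sign −
step 3: pivot 2/19 → sign +
signature = (3, 1, 0)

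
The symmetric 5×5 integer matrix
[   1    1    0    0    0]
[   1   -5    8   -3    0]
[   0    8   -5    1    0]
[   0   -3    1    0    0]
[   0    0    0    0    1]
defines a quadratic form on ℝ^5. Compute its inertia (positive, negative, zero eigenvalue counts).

step 0: pivot 1 → sign +
step 1: pivot -6 → sign −
step 2: pivot 17/3 → sign +
step 3: pivot -3/34 → sign −
step 4: pivot 1 → sign +
signature = (3, 2, 0)

Answer: (3, 2, 0)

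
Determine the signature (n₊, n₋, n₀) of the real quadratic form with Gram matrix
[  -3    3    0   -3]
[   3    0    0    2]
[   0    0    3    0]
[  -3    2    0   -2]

step 0: pivot -3 → sign −
step 1: pivot 3 → sign +
step 2: pivot 3 → sign +
step 3: pivot 2/3 → sign +
signature = (3, 1, 0)

Answer: (3, 1, 0)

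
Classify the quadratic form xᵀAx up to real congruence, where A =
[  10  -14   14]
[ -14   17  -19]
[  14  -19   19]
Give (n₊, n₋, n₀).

Answer: (1, 2, 0)

Derivation:
step 0: pivot 10 → sign +
step 1: pivot -13/5 → sign −
step 2: pivot -6/13 → sign −
signature = (1, 2, 0)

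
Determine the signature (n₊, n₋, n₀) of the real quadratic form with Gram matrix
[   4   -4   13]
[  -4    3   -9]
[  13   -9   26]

Answer: (1, 2, 0)

Derivation:
step 0: pivot 4 → sign +
step 1: pivot -1 → sign −
step 2: pivot -1/4 → sign −
signature = (1, 2, 0)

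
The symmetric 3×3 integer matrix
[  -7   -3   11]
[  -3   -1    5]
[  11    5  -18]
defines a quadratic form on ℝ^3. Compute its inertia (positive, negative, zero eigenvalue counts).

step 0: pivot -7 → sign −
step 1: pivot 2/7 → sign +
step 2: pivot -1 → sign −
signature = (1, 2, 0)

Answer: (1, 2, 0)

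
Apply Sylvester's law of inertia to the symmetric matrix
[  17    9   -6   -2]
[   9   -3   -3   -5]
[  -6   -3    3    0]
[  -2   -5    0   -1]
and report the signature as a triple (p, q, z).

step 0: pivot 17 → sign +
step 1: pivot -132/17 → sign −
step 2: pivot 39/44 → sign +
step 3: pivot 2/39 → sign +
signature = (3, 1, 0)

Answer: (3, 1, 0)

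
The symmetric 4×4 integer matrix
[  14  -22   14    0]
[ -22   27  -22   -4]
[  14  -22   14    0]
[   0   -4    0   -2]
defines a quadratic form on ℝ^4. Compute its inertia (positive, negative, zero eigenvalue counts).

Answer: (2, 1, 1)

Derivation:
step 0: pivot 14 → sign +
step 1: pivot -53/7 → sign −
step 2: pivot 6/53 → sign +
step 3: row/col 3 already zero → sign 0
signature = (2, 1, 1)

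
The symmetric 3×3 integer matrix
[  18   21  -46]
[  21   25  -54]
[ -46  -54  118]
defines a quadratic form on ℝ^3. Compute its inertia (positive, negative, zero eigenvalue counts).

Answer: (3, 0, 0)

Derivation:
step 0: pivot 18 → sign +
step 1: pivot 1/2 → sign +
step 2: pivot 2/9 → sign +
signature = (3, 0, 0)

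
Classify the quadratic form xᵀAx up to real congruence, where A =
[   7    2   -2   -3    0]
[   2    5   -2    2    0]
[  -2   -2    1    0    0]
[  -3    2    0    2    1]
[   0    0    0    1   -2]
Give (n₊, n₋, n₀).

step 0: pivot 7 → sign +
step 1: pivot 31/7 → sign +
step 2: pivot -1/31 → sign −
step 3: pivot -1 → sign −
step 4: pivot -1 → sign −
signature = (2, 3, 0)

Answer: (2, 3, 0)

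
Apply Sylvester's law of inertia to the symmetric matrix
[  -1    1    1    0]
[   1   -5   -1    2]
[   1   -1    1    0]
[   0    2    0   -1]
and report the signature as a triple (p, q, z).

Answer: (1, 2, 1)

Derivation:
step 0: pivot -1 → sign −
step 1: pivot -4 → sign −
step 2: pivot 2 → sign +
step 3: row/col 3 already zero → sign 0
signature = (1, 2, 1)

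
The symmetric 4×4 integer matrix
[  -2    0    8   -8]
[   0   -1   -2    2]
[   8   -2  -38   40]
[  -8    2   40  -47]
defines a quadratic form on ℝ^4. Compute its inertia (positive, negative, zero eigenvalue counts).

step 0: pivot -2 → sign −
step 1: pivot -1 → sign −
step 2: pivot -2 → sign −
step 3: pivot -3 → sign −
signature = (0, 4, 0)

Answer: (0, 4, 0)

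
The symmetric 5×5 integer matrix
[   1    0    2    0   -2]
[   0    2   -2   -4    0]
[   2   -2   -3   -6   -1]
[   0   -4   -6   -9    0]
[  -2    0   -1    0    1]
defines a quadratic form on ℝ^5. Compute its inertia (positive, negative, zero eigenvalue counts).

step 0: pivot 1 → sign +
step 1: pivot 2 → sign +
step 2: pivot -9 → sign −
step 3: pivot -53/9 → sign −
step 4: pivot -6/53 → sign −
signature = (2, 3, 0)

Answer: (2, 3, 0)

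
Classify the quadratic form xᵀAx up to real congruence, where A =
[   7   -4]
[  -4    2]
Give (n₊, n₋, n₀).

Answer: (1, 1, 0)

Derivation:
step 0: pivot 7 → sign +
step 1: pivot -2/7 → sign −
signature = (1, 1, 0)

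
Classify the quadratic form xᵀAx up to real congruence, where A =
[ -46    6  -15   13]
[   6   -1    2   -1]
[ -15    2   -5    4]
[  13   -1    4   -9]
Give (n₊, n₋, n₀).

step 0: pivot -46 → sign −
step 1: pivot -5/23 → sign −
step 2: pivot -1/10 → sign −
step 3: pivot -3 → sign −
signature = (0, 4, 0)

Answer: (0, 4, 0)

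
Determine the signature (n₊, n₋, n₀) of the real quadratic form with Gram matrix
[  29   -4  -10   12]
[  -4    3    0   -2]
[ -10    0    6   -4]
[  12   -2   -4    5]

Answer: (3, 1, 0)

Derivation:
step 0: pivot 29 → sign +
step 1: pivot 71/29 → sign +
step 2: pivot 126/71 → sign +
step 3: pivot -1/63 → sign −
signature = (3, 1, 0)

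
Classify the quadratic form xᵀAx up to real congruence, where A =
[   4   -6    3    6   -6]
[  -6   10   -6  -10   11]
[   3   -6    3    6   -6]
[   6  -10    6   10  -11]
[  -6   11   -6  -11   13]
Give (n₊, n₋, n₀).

step 0: pivot 4 → sign +
step 1: pivot 1 → sign +
step 2: pivot -3/2 → sign −
step 3: pivot 3/2 → sign +
step 4: row/col 4 already zero → sign 0
signature = (3, 1, 1)

Answer: (3, 1, 1)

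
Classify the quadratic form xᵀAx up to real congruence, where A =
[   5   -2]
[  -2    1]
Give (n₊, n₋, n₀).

Answer: (2, 0, 0)

Derivation:
step 0: pivot 5 → sign +
step 1: pivot 1/5 → sign +
signature = (2, 0, 0)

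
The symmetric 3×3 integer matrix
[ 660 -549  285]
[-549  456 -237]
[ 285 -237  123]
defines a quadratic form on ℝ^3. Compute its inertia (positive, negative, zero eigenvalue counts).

step 0: pivot 660 → sign +
step 1: pivot -147/220 → sign −
step 2: pivot -3/49 → sign −
signature = (1, 2, 0)

Answer: (1, 2, 0)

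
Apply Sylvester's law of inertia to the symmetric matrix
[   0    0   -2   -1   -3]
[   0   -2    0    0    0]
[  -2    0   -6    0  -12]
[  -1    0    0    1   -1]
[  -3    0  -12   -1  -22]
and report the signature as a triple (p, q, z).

Answer: (2, 3, 0)

Derivation:
step 0: pivot -2 → sign −
step 1: pivot -6 → sign −
step 2: pivot 2/3 → sign +
step 3: pivot -1/2 → sign −
step 4: pivot 1 → sign +
signature = (2, 3, 0)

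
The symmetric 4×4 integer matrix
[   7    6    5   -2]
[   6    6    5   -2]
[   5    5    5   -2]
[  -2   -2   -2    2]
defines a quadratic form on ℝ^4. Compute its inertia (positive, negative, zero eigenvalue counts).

step 0: pivot 7 → sign +
step 1: pivot 6/7 → sign +
step 2: pivot 5/6 → sign +
step 3: pivot 6/5 → sign +
signature = (4, 0, 0)

Answer: (4, 0, 0)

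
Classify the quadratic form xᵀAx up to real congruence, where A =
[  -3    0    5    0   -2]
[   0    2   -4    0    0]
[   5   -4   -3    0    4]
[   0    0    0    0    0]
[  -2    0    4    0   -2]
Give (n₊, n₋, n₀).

Answer: (1, 3, 1)

Derivation:
step 0: pivot -3 → sign −
step 1: pivot 2 → sign +
step 2: pivot -8/3 → sign −
step 3: pivot -1/2 → sign −
step 4: row/col 4 already zero → sign 0
signature = (1, 3, 1)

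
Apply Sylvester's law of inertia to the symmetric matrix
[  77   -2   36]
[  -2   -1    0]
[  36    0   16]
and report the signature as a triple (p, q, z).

Answer: (1, 1, 1)

Derivation:
step 0: pivot 77 → sign +
step 1: pivot -81/77 → sign −
step 2: row/col 2 already zero → sign 0
signature = (1, 1, 1)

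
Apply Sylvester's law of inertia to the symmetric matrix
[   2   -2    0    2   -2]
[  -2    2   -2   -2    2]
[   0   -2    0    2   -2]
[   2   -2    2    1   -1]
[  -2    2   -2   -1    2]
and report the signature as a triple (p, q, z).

Answer: (3, 2, 0)

Derivation:
step 0: pivot 2 → sign +
step 1: pivot -4 → sign −
step 2: pivot 1 → sign +
step 3: pivot -1 → sign −
step 4: pivot 1 → sign +
signature = (3, 2, 0)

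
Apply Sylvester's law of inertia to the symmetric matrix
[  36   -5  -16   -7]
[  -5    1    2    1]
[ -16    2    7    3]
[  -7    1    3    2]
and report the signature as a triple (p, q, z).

step 0: pivot 36 → sign +
step 1: pivot 11/36 → sign +
step 2: pivot -3/11 → sign −
step 3: pivot 2/3 → sign +
signature = (3, 1, 0)

Answer: (3, 1, 0)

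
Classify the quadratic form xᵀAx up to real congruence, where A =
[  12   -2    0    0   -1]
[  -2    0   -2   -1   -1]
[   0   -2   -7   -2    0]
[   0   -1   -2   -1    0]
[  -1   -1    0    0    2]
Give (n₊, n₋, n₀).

step 0: pivot 12 → sign +
step 1: pivot -1/3 → sign −
step 2: pivot 5 → sign +
step 3: pivot -6/5 → sign −
step 4: pivot -1/8 → sign −
signature = (2, 3, 0)

Answer: (2, 3, 0)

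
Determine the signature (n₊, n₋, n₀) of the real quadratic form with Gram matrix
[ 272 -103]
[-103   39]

Answer: (1, 1, 0)

Derivation:
step 0: pivot 272 → sign +
step 1: pivot -1/272 → sign −
signature = (1, 1, 0)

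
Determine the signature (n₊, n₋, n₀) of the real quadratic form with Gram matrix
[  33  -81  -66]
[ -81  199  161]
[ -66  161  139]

step 0: pivot 33 → sign +
step 1: pivot 2/11 → sign +
step 2: pivot 3/2 → sign +
signature = (3, 0, 0)

Answer: (3, 0, 0)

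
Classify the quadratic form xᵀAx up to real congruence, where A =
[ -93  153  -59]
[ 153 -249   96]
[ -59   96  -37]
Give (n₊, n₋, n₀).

step 0: pivot -93 → sign −
step 1: pivot 84/31 → sign +
step 2: pivot 1/84 → sign +
signature = (2, 1, 0)

Answer: (2, 1, 0)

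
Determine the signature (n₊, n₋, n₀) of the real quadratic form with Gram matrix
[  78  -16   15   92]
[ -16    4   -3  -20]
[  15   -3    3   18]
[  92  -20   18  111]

step 0: pivot 78 → sign +
step 1: pivot 28/39 → sign +
step 2: pivot 3/28 → sign +
step 3: pivot -1 → sign −
signature = (3, 1, 0)

Answer: (3, 1, 0)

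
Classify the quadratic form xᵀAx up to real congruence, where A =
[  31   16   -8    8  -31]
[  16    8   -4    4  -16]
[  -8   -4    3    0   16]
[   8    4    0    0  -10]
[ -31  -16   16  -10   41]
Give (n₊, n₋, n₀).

step 0: pivot 31 → sign +
step 1: pivot -8/31 → sign −
step 2: pivot 1 → sign +
step 3: pivot -6 → sign −
step 4: row/col 4 already zero → sign 0
signature = (2, 2, 1)

Answer: (2, 2, 1)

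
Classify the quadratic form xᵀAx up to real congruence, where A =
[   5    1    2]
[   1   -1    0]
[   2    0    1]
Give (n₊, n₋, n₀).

Answer: (2, 1, 0)

Derivation:
step 0: pivot 5 → sign +
step 1: pivot -6/5 → sign −
step 2: pivot 1/3 → sign +
signature = (2, 1, 0)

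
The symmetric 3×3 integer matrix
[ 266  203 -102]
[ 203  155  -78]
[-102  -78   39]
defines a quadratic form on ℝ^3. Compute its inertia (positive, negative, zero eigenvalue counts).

Answer: (2, 1, 0)

Derivation:
step 0: pivot 266 → sign +
step 1: pivot 3/38 → sign +
step 2: pivot -3/7 → sign −
signature = (2, 1, 0)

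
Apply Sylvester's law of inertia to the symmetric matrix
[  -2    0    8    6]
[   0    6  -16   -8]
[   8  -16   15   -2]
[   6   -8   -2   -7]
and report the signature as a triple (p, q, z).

step 0: pivot -2 → sign −
step 1: pivot 6 → sign +
step 2: pivot 13/3 → sign +
step 3: pivot 3/13 → sign +
signature = (3, 1, 0)

Answer: (3, 1, 0)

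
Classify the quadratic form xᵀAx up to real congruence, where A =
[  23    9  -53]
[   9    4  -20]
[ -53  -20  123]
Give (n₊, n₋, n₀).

Answer: (2, 1, 0)

Derivation:
step 0: pivot 23 → sign +
step 1: pivot 11/23 → sign +
step 2: pivot -3/11 → sign −
signature = (2, 1, 0)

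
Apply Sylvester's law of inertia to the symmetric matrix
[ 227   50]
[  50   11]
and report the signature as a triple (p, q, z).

Answer: (1, 1, 0)

Derivation:
step 0: pivot 227 → sign +
step 1: pivot -3/227 → sign −
signature = (1, 1, 0)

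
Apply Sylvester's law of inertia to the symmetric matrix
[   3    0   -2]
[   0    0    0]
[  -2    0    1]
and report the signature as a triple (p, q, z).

Answer: (1, 1, 1)

Derivation:
step 0: pivot 3 → sign +
step 1: pivot -1/3 → sign −
step 2: row/col 2 already zero → sign 0
signature = (1, 1, 1)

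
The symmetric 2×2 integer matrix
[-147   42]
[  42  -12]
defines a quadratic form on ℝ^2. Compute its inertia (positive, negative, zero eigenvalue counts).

Answer: (0, 1, 1)

Derivation:
step 0: pivot -147 → sign −
step 1: row/col 1 already zero → sign 0
signature = (0, 1, 1)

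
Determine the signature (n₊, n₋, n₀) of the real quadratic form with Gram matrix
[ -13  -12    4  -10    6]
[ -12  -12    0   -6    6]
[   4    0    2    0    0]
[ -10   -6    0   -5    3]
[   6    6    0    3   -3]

step 0: pivot -13 → sign −
step 1: pivot -12/13 → sign −
step 2: pivot 18 → sign +
step 3: pivot -2/9 → sign −
step 4: row/col 4 already zero → sign 0
signature = (1, 3, 1)

Answer: (1, 3, 1)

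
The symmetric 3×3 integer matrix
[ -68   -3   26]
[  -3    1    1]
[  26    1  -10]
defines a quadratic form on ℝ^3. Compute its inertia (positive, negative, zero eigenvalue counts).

step 0: pivot -68 → sign −
step 1: pivot 77/68 → sign +
step 2: pivot -6/77 → sign −
signature = (1, 2, 0)

Answer: (1, 2, 0)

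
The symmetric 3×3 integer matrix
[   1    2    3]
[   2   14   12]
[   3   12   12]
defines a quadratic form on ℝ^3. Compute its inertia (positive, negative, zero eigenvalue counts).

step 0: pivot 1 → sign +
step 1: pivot 10 → sign +
step 2: pivot -3/5 → sign −
signature = (2, 1, 0)

Answer: (2, 1, 0)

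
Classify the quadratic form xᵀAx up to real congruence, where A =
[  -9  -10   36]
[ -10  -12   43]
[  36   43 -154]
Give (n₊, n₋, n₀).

Answer: (1, 2, 0)

Derivation:
step 0: pivot -9 → sign −
step 1: pivot -8/9 → sign −
step 2: pivot 1/8 → sign +
signature = (1, 2, 0)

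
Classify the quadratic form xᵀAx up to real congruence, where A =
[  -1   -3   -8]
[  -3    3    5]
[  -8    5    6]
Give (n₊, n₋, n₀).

step 0: pivot -1 → sign −
step 1: pivot 12 → sign +
step 2: pivot -1/12 → sign −
signature = (1, 2, 0)

Answer: (1, 2, 0)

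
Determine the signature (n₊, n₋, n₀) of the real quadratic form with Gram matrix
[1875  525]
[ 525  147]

Answer: (1, 0, 1)

Derivation:
step 0: pivot 1875 → sign +
step 1: row/col 1 already zero → sign 0
signature = (1, 0, 1)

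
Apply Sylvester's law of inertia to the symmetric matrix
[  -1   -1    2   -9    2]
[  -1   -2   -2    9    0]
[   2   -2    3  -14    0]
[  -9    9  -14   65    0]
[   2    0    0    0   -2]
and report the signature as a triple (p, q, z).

step 0: pivot -1 → sign −
step 1: pivot -1 → sign −
step 2: pivot 23 → sign +
step 3: pivot -6/23 → sign −
step 4: row/col 4 already zero → sign 0
signature = (1, 3, 1)

Answer: (1, 3, 1)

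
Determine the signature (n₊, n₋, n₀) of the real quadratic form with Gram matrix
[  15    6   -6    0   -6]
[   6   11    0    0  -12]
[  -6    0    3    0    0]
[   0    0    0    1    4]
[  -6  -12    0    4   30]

step 0: pivot 15 → sign +
step 1: pivot 43/5 → sign +
step 2: pivot -3/43 → sign −
step 3: pivot 1 → sign +
step 4: pivot 2 → sign +
signature = (4, 1, 0)

Answer: (4, 1, 0)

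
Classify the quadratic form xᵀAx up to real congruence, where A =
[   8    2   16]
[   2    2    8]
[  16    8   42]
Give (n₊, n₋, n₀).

step 0: pivot 8 → sign +
step 1: pivot 3/2 → sign +
step 2: pivot -2/3 → sign −
signature = (2, 1, 0)

Answer: (2, 1, 0)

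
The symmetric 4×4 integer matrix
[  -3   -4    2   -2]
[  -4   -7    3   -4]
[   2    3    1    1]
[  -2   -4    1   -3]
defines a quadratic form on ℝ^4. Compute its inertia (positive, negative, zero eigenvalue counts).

step 0: pivot -3 → sign −
step 1: pivot -5/3 → sign −
step 2: pivot 12/5 → sign +
step 3: pivot -3/4 → sign −
signature = (1, 3, 0)

Answer: (1, 3, 0)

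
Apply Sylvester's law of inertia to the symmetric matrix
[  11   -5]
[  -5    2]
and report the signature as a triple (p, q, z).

Answer: (1, 1, 0)

Derivation:
step 0: pivot 11 → sign +
step 1: pivot -3/11 → sign −
signature = (1, 1, 0)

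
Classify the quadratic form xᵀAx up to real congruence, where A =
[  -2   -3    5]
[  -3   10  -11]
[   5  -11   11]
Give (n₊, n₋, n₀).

step 0: pivot -2 → sign −
step 1: pivot 29/2 → sign +
step 2: pivot -3/29 → sign −
signature = (1, 2, 0)

Answer: (1, 2, 0)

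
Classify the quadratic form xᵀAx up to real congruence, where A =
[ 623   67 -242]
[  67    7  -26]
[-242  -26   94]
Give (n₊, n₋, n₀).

Answer: (1, 1, 1)

Derivation:
step 0: pivot 623 → sign +
step 1: pivot -128/623 → sign −
step 2: row/col 2 already zero → sign 0
signature = (1, 1, 1)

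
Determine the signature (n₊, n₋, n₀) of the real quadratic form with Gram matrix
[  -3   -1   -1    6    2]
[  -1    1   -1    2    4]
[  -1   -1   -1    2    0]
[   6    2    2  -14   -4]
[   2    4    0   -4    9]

step 0: pivot -3 → sign −
step 1: pivot 4/3 → sign +
step 2: pivot -1 → sign −
step 3: pivot -2 → sign −
step 4: pivot 3 → sign +
signature = (2, 3, 0)

Answer: (2, 3, 0)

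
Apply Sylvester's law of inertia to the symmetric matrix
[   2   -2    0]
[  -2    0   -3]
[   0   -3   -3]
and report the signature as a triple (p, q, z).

step 0: pivot 2 → sign +
step 1: pivot -2 → sign −
step 2: pivot 3/2 → sign +
signature = (2, 1, 0)

Answer: (2, 1, 0)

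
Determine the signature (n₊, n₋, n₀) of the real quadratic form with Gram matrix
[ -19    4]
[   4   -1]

step 0: pivot -19 → sign −
step 1: pivot -3/19 → sign −
signature = (0, 2, 0)

Answer: (0, 2, 0)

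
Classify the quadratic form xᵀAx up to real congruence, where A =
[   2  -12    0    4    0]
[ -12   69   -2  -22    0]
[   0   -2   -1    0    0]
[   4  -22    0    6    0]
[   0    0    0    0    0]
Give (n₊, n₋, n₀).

Answer: (2, 2, 1)

Derivation:
step 0: pivot 2 → sign +
step 1: pivot -3 → sign −
step 2: pivot 1/3 → sign +
step 3: pivot -6 → sign −
step 4: row/col 4 already zero → sign 0
signature = (2, 2, 1)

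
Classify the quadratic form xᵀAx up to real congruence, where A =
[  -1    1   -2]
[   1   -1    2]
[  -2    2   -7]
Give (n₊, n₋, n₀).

step 0: pivot -1 → sign −
step 1: pivot -3 → sign −
step 2: row/col 2 already zero → sign 0
signature = (0, 2, 1)

Answer: (0, 2, 1)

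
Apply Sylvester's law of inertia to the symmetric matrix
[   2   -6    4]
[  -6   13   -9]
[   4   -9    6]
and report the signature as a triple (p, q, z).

Answer: (1, 2, 0)

Derivation:
step 0: pivot 2 → sign +
step 1: pivot -5 → sign −
step 2: pivot -1/5 → sign −
signature = (1, 2, 0)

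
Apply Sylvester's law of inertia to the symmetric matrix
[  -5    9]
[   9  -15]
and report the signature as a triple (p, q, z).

step 0: pivot -5 → sign −
step 1: pivot 6/5 → sign +
signature = (1, 1, 0)

Answer: (1, 1, 0)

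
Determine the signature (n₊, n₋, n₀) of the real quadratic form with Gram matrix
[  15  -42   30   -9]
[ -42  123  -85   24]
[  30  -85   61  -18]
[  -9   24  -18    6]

step 0: pivot 15 → sign +
step 1: pivot 27/5 → sign +
step 2: pivot 22/27 → sign +
step 3: pivot 3/11 → sign +
signature = (4, 0, 0)

Answer: (4, 0, 0)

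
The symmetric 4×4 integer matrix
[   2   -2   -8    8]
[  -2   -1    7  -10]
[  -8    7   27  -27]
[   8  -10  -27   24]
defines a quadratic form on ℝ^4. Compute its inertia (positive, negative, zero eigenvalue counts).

Answer: (2, 2, 0)

Derivation:
step 0: pivot 2 → sign +
step 1: pivot -3 → sign −
step 2: pivot -14/3 → sign −
step 3: pivot 3/14 → sign +
signature = (2, 2, 0)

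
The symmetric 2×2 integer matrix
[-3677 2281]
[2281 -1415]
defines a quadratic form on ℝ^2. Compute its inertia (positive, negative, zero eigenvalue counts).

Answer: (1, 1, 0)

Derivation:
step 0: pivot -3677 → sign −
step 1: pivot 6/3677 → sign +
signature = (1, 1, 0)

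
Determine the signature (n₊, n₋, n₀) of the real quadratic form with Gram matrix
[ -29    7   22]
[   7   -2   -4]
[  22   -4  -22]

Answer: (1, 2, 0)

Derivation:
step 0: pivot -29 → sign −
step 1: pivot -9/29 → sign −
step 2: pivot 2/9 → sign +
signature = (1, 2, 0)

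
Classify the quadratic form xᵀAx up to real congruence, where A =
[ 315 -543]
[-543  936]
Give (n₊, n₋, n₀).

step 0: pivot 315 → sign +
step 1: pivot -1/35 → sign −
signature = (1, 1, 0)

Answer: (1, 1, 0)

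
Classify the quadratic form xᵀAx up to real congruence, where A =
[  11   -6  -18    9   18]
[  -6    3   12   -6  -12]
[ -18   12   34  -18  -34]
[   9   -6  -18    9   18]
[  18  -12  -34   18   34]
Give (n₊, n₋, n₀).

step 0: pivot 11 → sign +
step 1: pivot -3/11 → sign −
step 2: pivot 22 → sign +
step 3: pivot -6/11 → sign −
step 4: row/col 4 already zero → sign 0
signature = (2, 2, 1)

Answer: (2, 2, 1)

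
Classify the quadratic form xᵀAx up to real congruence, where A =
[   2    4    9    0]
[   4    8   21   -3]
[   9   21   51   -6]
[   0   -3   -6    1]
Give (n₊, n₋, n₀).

Answer: (2, 2, 0)

Derivation:
step 0: pivot 2 → sign +
step 1: pivot 21/2 → sign +
step 2: pivot -6/7 → sign −
step 3: pivot -1/2 → sign −
signature = (2, 2, 0)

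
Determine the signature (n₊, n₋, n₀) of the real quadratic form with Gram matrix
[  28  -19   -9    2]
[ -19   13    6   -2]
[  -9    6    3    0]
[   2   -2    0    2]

Answer: (2, 1, 1)

Derivation:
step 0: pivot 28 → sign +
step 1: pivot 3/28 → sign +
step 2: pivot -2 → sign −
step 3: row/col 3 already zero → sign 0
signature = (2, 1, 1)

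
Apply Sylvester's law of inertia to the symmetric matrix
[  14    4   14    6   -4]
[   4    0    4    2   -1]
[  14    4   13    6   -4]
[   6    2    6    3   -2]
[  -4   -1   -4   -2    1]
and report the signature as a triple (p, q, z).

step 0: pivot 14 → sign +
step 1: pivot -8/7 → sign −
step 2: pivot -1 → sign −
step 3: pivot 1/2 → sign +
step 4: pivot -1/4 → sign −
signature = (2, 3, 0)

Answer: (2, 3, 0)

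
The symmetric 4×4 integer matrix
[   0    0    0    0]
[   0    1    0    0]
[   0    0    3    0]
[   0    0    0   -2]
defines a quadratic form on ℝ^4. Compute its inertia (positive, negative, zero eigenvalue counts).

Answer: (2, 1, 1)

Derivation:
step 0: pivot 1 → sign +
step 1: pivot 3 → sign +
step 2: pivot -2 → sign −
step 3: row/col 3 already zero → sign 0
signature = (2, 1, 1)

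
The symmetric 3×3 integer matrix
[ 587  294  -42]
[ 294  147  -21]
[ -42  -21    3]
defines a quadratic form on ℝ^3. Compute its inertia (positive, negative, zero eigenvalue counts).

step 0: pivot 587 → sign +
step 1: pivot -147/587 → sign −
step 2: row/col 2 already zero → sign 0
signature = (1, 1, 1)

Answer: (1, 1, 1)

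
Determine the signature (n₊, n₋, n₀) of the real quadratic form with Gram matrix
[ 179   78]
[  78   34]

step 0: pivot 179 → sign +
step 1: pivot 2/179 → sign +
signature = (2, 0, 0)

Answer: (2, 0, 0)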